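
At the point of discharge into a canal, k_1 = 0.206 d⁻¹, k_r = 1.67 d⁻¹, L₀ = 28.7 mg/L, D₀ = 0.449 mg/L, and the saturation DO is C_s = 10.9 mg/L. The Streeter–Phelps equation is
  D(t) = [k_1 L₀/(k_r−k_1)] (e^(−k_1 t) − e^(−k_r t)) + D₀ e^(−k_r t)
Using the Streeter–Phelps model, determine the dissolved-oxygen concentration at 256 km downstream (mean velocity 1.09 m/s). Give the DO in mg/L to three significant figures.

Travel time t = x/v = 256 km / (1.09 m/s) = 256000 m / 1.09 m/s = 234900 s = 2.718 d.
k_1 L₀/(k_r−k_1) = 0.206×28.7/(1.67−0.206) = 5.912/1.464 = 4.038 mg/L.
e^(−k_1 t) = e^(−0.206×2.718) = 0.5712; e^(−k_r t) = e^(−1.67×2.718) = 0.01068.
D = 4.038 × (0.5712 − 0.01068) + 0.449 × 0.01068 = 2.264 + 0.004794 = 2.268 mg/L.
DO = C_s − D = 10.9 − 2.268 = 8.632 mg/L.

DO ≈ 8.63 mg/L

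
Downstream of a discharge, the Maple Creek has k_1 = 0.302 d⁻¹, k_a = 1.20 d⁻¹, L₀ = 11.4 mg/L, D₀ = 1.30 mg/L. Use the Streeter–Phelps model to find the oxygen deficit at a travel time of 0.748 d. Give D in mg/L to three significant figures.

D ≈ 2.03 mg/L

k_1 L₀/(k_a−k_1) = 0.302×11.4/(1.20−0.302) = 3.443/0.8980 = 3.834 mg/L.
e^(−k_1 t) = e^(−0.302×0.7480) = 0.7978; e^(−k_a t) = e^(−1.20×0.7480) = 0.4075.
D = 3.834 × (0.7978 − 0.4075) + 1.30 × 0.4075 = 1.496 + 0.5298 = 2.026 mg/L.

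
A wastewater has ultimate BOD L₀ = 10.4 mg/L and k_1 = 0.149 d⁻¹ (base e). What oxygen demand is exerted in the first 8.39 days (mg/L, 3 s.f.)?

y_t = L₀(1 − e^(−k_1 t)) = 10.4 × (1 − e^(−0.149×8.39))
= 10.4 × (1 − 0.2865) = 10.4 × 0.7135 = 7.421 mg/L.

y ≈ 7.42 mg/L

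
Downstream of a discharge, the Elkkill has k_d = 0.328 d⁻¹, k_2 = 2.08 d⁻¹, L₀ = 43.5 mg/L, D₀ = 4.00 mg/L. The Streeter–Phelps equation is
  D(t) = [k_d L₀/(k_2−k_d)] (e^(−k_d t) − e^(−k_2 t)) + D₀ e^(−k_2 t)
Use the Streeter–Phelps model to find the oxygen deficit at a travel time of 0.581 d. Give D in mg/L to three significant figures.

k_d L₀/(k_2−k_d) = 0.328×43.5/(2.08−0.328) = 14.27/1.752 = 8.144 mg/L.
e^(−k_d t) = e^(−0.328×0.5810) = 0.8265; e^(−k_2 t) = e^(−2.08×0.5810) = 0.2987.
D = 8.144 × (0.8265 − 0.2987) + 4.00 × 0.2987 = 4.299 + 1.195 = 5.493 mg/L.

D ≈ 5.49 mg/L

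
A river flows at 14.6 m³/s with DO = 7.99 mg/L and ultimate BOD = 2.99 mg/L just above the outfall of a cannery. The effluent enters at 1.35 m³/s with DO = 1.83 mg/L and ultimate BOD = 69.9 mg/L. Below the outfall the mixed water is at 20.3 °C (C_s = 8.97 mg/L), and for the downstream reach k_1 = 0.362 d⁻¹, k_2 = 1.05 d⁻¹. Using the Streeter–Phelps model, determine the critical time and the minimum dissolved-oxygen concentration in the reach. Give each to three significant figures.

Mixed DO = (14.6×7.99 + 1.35×1.83)/(14.6+1.35) = 119.1/15.95 = 7.469 mg/L.
Mixed L₀ = (14.6×2.99 + 1.35×69.9)/(15.95) = 138.0/15.95 = 8.653 mg/L.
Initial deficit D₀ = C_s − DO₀ = 8.97 − 7.469 = 1.501 mg/L.
t_c = (1/0.6880) ln[(1.05/0.362)(1 − 1.501×0.6880/(0.362×8.653))] = 1.453 × ln(1.944) = 0.9663 d.
D_c = (0.362/1.05) × 8.653 × e^(−0.362×0.9663) = 0.3448 × 8.653 × 0.7048 = 2.103 mg/L.
Minimum DO = 8.97 − 2.103 = 6.867 mg/L.

t_c ≈ 0.966 d; minimum DO ≈ 6.87 mg/L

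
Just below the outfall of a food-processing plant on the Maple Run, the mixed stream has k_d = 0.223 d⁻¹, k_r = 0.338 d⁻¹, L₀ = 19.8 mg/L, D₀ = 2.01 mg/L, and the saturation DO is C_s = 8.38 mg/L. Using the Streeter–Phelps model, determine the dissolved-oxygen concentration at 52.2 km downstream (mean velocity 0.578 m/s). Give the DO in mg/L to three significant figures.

Travel time t = x/v = 52.2 km / (0.578 m/s) = 52200 m / 0.578 m/s = 90310 s = 1.045 d.
k_d L₀/(k_r−k_d) = 0.223×19.8/(0.338−0.223) = 4.415/0.1150 = 38.39 mg/L.
e^(−k_d t) = e^(−0.223×1.045) = 0.7921; e^(−k_r t) = e^(−0.338×1.045) = 0.7024.
D = 38.39 × (0.7921 − 0.7024) + 2.01 × 0.7024 = 3.444 + 1.412 = 4.856 mg/L.
DO = C_s − D = 8.38 − 4.856 = 3.524 mg/L.

DO ≈ 3.52 mg/L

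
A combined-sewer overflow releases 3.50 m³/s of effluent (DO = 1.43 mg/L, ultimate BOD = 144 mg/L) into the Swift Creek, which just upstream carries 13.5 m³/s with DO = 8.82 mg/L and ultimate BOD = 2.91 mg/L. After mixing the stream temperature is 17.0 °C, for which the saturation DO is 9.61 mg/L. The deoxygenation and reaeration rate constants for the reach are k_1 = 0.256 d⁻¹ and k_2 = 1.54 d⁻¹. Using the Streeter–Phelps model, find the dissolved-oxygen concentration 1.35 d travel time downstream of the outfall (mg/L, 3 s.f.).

DO ≈ 5.61 mg/L

Mixed DO = (13.5×8.82 + 3.50×1.43)/(13.5+3.50) = 124.1/17.00 = 7.299 mg/L.
Mixed L₀ = (13.5×2.91 + 3.50×144)/(17.00) = 543.3/17.00 = 31.96 mg/L.
Initial deficit D₀ = C_s − DO₀ = 9.61 − 7.299 = 2.311 mg/L.
D(1.35) = [0.256×31.96/(1.54−0.256)](e^(−0.256×1.35) − e^(−1.54×1.35)) + 2.311 e^(−1.54×1.35)
= 6.372 × (0.7078 − 0.1251) + 2.311 × 0.1251 = 4.002 mg/L.
DO = 9.61 − 4.002 = 5.608 mg/L.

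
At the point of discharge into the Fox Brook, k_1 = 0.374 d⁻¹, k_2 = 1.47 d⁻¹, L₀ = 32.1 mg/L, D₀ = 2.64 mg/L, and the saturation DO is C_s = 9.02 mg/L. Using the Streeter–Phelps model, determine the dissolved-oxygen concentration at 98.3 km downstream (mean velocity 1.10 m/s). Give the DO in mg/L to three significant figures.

DO ≈ 3.40 mg/L

Travel time t = x/v = 98.3 km / (1.10 m/s) = 98300 m / 1.10 m/s = 89360 s = 1.034 d.
k_1 L₀/(k_2−k_1) = 0.374×32.1/(1.47−0.374) = 12.01/1.096 = 10.95 mg/L.
e^(−k_1 t) = e^(−0.374×1.034) = 0.6792; e^(−k_2 t) = e^(−1.47×1.034) = 0.2186.
D = 10.95 × (0.6792 − 0.2186) + 2.64 × 0.2186 = 5.045 + 0.5772 = 5.622 mg/L.
DO = C_s − D = 9.02 − 5.622 = 3.398 mg/L.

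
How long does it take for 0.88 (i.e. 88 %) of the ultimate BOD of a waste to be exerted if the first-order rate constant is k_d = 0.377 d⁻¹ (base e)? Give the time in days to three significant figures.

t ≈ 5.62 d

y/L₀ = 1 − e^(−k_d t) = 0.88 ⇒ e^(−k_d t) = 0.120
t = −ln(0.120) / 0.377 = 2.120 / 0.377 = 5.624 d.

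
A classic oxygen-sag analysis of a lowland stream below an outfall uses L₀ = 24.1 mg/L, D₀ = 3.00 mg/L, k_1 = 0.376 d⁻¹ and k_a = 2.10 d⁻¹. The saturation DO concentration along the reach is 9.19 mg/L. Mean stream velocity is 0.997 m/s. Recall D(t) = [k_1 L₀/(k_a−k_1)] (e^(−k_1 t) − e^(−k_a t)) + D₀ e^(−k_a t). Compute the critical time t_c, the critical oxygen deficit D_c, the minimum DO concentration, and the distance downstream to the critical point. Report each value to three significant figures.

At the critical point dD/dt = 0, so k_1 L₀ e^(−k_1 t) = k_a D. Substituting D(t) from the Streeter–Phelps equation and solving for t gives
t_c = ln[(k_a/k_1)(1 − D₀(k_a−k_1)/(k_1 L₀))] / (k_a−k_1).
Here k_a−k_1 = 1.724 d⁻¹ and 1 − D₀(k_a−k_1)/(k_1 L₀) = 1 − 3.00×1.724/(0.376×24.1) = 0.4292, so
t_c = ln(5.585 × 0.4292) / 1.724 = 0.8744 / 1.724 = 0.5072 d.
D_c = (k_1/k_a) L₀ e^(−k_1 t_c) = (0.376/2.10) × 24.1 × e^(−0.376×0.5072) = 0.1790 × 24.1 × 0.8264 = 3.566 mg/L.
Minimum DO = C_s − D_c = 9.19 − 3.566 = 5.624 mg/L.
x_c = v t_c = 0.997 m/s × 0.5072 d × 86400 s/d = 43690 m ≈ 43.7 km.

t_c ≈ 0.507 d; D_c ≈ 3.57 mg/L; min DO ≈ 5.62 mg/L; x_c ≈ 43.7 km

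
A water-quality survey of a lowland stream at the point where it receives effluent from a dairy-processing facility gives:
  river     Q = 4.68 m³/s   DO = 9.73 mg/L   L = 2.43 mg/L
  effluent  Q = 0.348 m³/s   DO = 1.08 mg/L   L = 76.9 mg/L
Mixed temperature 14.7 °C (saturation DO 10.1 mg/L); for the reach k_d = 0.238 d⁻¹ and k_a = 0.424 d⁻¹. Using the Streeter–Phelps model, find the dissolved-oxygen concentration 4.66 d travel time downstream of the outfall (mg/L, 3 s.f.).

Mixed DO = (4.68×9.73 + 0.348×1.08)/(4.68+0.348) = 45.91/5.028 = 9.131 mg/L.
Mixed L₀ = (4.68×2.43 + 0.348×76.9)/(5.028) = 38.13/5.028 = 7.584 mg/L.
Initial deficit D₀ = C_s − DO₀ = 10.1 − 9.131 = 0.9687 mg/L.
D(4.66) = [0.238×7.584/(0.424−0.238)](e^(−0.238×4.66) − e^(−0.424×4.66)) + 0.9687 e^(−0.424×4.66)
= 9.705 × (0.3299 − 0.1386) + 0.9687 × 0.1386 = 1.990 mg/L.
DO = 10.1 − 1.990 = 8.110 mg/L.

DO ≈ 8.11 mg/L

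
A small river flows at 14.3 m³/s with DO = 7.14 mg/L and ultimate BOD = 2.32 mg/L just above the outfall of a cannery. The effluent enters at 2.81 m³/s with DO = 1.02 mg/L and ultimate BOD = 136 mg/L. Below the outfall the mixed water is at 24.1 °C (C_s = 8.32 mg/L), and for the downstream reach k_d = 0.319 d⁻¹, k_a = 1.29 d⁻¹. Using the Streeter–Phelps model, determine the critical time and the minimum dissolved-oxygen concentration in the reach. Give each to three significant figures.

Mixed DO = (14.3×7.14 + 2.81×1.02)/(14.3+2.81) = 105.0/17.11 = 6.135 mg/L.
Mixed L₀ = (14.3×2.32 + 2.81×136)/(17.11) = 415.3/17.11 = 24.27 mg/L.
Initial deficit D₀ = C_s − DO₀ = 8.32 − 6.135 = 2.185 mg/L.
t_c = (1/0.9710) ln[(1.29/0.319)(1 − 2.185×0.9710/(0.319×24.27))] = 1.030 × ln(2.936) = 1.109 d.
D_c = (0.319/1.29) × 24.27 × e^(−0.319×1.109) = 0.2473 × 24.27 × 0.7020 = 4.214 mg/L.
Minimum DO = 8.32 − 4.214 = 4.106 mg/L.

t_c ≈ 1.11 d; minimum DO ≈ 4.11 mg/L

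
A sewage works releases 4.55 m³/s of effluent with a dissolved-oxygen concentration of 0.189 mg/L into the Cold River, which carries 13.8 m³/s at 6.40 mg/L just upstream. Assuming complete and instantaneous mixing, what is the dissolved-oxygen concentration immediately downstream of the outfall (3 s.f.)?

Flow-weighted mixing: C = (Q_r C_r + Q_w C_w)/(Q_r + Q_w)
= (13.8×6.40 + 4.55×0.189)/(13.8 + 4.55) = 89.18/18.35 = 4.860 mg/L.

4.86 mg/L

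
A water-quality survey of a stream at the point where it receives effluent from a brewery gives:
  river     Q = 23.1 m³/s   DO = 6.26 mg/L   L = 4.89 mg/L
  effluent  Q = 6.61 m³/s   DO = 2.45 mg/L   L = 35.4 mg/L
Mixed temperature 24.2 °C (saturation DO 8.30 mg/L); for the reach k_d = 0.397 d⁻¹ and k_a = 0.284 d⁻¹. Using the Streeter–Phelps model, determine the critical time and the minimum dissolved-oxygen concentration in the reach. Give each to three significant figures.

t_c ≈ 2.36 d; minimum DO ≈ 1.91 mg/L

Mixed DO = (23.1×6.26 + 6.61×2.45)/(23.1+6.61) = 160.8/29.71 = 5.412 mg/L.
Mixed L₀ = (23.1×4.89 + 6.61×35.4)/(29.71) = 347.0/29.71 = 11.68 mg/L.
Initial deficit D₀ = C_s − DO₀ = 8.30 − 5.412 = 2.888 mg/L.
t_c = (1/-0.1130) ln[(0.284/0.397)(1 − 2.888×-0.1130/(0.397×11.68))] = -8.850 × ln(0.7657) = 2.362 d.
D_c = (0.397/0.284) × 11.68 × e^(−0.397×2.362) = 1.398 × 11.68 × 0.3915 = 6.391 mg/L.
Minimum DO = 8.30 − 6.391 = 1.909 mg/L.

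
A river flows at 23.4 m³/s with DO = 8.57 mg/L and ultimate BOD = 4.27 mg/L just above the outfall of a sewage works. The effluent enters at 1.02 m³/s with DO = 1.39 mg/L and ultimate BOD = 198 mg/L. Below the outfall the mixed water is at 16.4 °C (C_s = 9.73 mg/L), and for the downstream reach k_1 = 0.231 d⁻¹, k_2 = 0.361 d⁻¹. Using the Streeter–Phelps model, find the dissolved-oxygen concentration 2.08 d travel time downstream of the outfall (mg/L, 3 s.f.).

Mixed DO = (23.4×8.57 + 1.02×1.39)/(23.4+1.02) = 202.0/24.42 = 8.270 mg/L.
Mixed L₀ = (23.4×4.27 + 1.02×198)/(24.42) = 301.9/24.42 = 12.36 mg/L.
Initial deficit D₀ = C_s − DO₀ = 9.73 − 8.270 = 1.460 mg/L.
D(2.08) = [0.231×12.36/(0.361−0.231)](e^(−0.231×2.08) − e^(−0.361×2.08)) + 1.460 e^(−0.361×2.08)
= 21.97 × (0.6185 − 0.4720) + 1.460 × 0.4720 = 3.908 mg/L.
DO = 9.73 − 3.908 = 5.822 mg/L.

DO ≈ 5.82 mg/L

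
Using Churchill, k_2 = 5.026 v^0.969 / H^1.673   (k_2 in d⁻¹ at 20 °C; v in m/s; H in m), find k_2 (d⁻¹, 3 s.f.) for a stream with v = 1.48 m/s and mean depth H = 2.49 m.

k_2 ≈ 1.60 d⁻¹

k_2 = 5.026 × 1.48^0.969 / 2.49^1.673 = 5.026 × 1.462 / 4.601 = 1.597 d⁻¹.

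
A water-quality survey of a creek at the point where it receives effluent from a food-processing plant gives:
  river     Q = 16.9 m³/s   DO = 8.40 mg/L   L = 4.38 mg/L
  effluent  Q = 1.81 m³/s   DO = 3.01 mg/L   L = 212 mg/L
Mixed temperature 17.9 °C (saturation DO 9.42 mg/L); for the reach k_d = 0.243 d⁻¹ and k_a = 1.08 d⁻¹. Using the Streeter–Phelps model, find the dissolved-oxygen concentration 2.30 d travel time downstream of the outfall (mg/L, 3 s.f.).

Mixed DO = (16.9×8.40 + 1.81×3.01)/(16.9+1.81) = 147.4/18.71 = 7.879 mg/L.
Mixed L₀ = (16.9×4.38 + 1.81×212)/(18.71) = 457.7/18.71 = 24.47 mg/L.
Initial deficit D₀ = C_s − DO₀ = 9.42 − 7.879 = 1.541 mg/L.
D(2.30) = [0.243×24.47/(1.08−0.243)](e^(−0.243×2.30) − e^(−1.08×2.30)) + 1.541 e^(−1.08×2.30)
= 7.103 × (0.5718 − 0.08341) + 1.541 × 0.08341 = 3.598 mg/L.
DO = 9.42 − 3.598 = 5.822 mg/L.

DO ≈ 5.82 mg/L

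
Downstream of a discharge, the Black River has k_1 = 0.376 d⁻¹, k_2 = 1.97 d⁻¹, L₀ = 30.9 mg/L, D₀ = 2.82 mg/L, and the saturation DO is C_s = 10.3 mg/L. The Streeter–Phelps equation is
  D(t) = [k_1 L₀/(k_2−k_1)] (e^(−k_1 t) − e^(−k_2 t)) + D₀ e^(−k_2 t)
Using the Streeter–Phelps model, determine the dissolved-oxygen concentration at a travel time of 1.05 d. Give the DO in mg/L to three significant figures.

k_1 L₀/(k_2−k_1) = 0.376×30.9/(1.97−0.376) = 11.62/1.594 = 7.289 mg/L.
e^(−k_1 t) = e^(−0.376×1.050) = 0.6738; e^(−k_2 t) = e^(−1.97×1.050) = 0.1264.
D = 7.289 × (0.6738 − 0.1264) + 2.82 × 0.1264 = 3.990 + 0.3564 = 4.347 mg/L.
DO = C_s − D = 10.3 − 4.347 = 5.953 mg/L.

DO ≈ 5.95 mg/L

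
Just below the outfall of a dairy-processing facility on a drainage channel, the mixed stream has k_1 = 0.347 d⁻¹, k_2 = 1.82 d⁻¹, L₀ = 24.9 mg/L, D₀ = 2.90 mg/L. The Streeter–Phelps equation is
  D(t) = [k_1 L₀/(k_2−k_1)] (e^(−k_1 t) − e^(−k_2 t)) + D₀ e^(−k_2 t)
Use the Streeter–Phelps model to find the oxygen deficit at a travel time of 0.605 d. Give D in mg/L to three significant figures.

D ≈ 3.77 mg/L

k_1 L₀/(k_2−k_1) = 0.347×24.9/(1.82−0.347) = 8.640/1.473 = 5.866 mg/L.
e^(−k_1 t) = e^(−0.347×0.6050) = 0.8106; e^(−k_2 t) = e^(−1.82×0.6050) = 0.3325.
D = 5.866 × (0.8106 − 0.3325) + 2.90 × 0.3325 = 2.805 + 0.9643 = 3.769 mg/L.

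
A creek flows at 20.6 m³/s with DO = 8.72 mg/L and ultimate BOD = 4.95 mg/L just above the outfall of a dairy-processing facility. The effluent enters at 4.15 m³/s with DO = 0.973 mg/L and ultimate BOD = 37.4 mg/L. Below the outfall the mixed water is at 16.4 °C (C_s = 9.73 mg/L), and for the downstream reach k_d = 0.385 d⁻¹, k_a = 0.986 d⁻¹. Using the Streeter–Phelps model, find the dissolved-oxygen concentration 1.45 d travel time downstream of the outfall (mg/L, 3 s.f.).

Mixed DO = (20.6×8.72 + 4.15×0.973)/(20.6+4.15) = 183.7/24.75 = 7.421 mg/L.
Mixed L₀ = (20.6×4.95 + 4.15×37.4)/(24.75) = 257.2/24.75 = 10.39 mg/L.
Initial deficit D₀ = C_s − DO₀ = 9.73 − 7.421 = 2.309 mg/L.
D(1.45) = [0.385×10.39/(0.986−0.385)](e^(−0.385×1.45) − e^(−0.986×1.45)) + 2.309 e^(−0.986×1.45)
= 6.657 × (0.5722 − 0.2394) + 2.309 × 0.2394 = 2.768 mg/L.
DO = 9.73 − 2.768 = 6.962 mg/L.

DO ≈ 6.96 mg/L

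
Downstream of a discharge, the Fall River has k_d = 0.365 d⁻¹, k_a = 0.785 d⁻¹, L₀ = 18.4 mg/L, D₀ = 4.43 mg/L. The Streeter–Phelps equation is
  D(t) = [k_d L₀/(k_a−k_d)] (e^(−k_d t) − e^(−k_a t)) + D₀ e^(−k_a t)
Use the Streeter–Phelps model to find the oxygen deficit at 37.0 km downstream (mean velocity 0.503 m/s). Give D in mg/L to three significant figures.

Travel time t = x/v = 37.0 km / (0.503 m/s) = 37000 m / 0.503 m/s = 73560 s = 0.8514 d.
k_d L₀/(k_a−k_d) = 0.365×18.4/(0.785−0.365) = 6.716/0.4200 = 15.99 mg/L.
e^(−k_d t) = e^(−0.365×0.8514) = 0.7329; e^(−k_a t) = e^(−0.785×0.8514) = 0.5126.
D = 15.99 × (0.7329 − 0.5126) + 4.43 × 0.5126 = 3.523 + 2.271 = 5.794 mg/L.

D ≈ 5.79 mg/L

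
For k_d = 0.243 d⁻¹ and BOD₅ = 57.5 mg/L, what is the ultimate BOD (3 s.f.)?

L₀ ≈ 81.8 mg/L

BOD₅ = L₀(1 − e^(−5k_d)) ⇒ L₀ = BOD₅ / (1 − e^(−5×0.243))
= 57.5 / (1 − 0.2967) = 57.5 / 0.7033 = 81.76 mg/L.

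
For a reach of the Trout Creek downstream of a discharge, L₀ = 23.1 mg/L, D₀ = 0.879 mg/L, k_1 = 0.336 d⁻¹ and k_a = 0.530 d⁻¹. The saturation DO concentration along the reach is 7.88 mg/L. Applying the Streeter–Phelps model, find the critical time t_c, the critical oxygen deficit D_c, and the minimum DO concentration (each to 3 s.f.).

At the critical point dD/dt = 0, so k_1 L₀ e^(−k_1 t) = k_a D. Substituting D(t) from the Streeter–Phelps equation and solving for t gives
t_c = ln[(k_a/k_1)(1 − D₀(k_a−k_1)/(k_1 L₀))] / (k_a−k_1).
Here k_a−k_1 = 0.1940 d⁻¹ and 1 − D₀(k_a−k_1)/(k_1 L₀) = 1 − 0.879×0.1940/(0.336×23.1) = 0.9780, so
t_c = ln(1.577 × 0.9780) / 0.1940 = 0.4336 / 0.1940 = 2.235 d.
L(t_c) = L₀ e^(−k_1 t_c) = 23.1 × 0.4719 = 10.90 mg/L, and at the critical point k_a D_c = k_1 L, so D_c = (0.336/0.530) × 10.90 = 6.911 mg/L.
Minimum DO = C_s − D_c = 7.88 − 6.911 = 0.9686 mg/L.

t_c ≈ 2.23 d; D_c ≈ 6.91 mg/L; min DO ≈ 0.969 mg/L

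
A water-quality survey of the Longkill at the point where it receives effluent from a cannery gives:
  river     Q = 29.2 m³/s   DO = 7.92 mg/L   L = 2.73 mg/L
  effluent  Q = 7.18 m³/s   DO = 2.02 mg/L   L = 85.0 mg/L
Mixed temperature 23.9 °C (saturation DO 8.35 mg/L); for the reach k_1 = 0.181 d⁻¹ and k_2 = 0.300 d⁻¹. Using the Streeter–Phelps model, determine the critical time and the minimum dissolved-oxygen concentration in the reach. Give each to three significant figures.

t_c ≈ 3.77 d; minimum DO ≈ 2.56 mg/L

Mixed DO = (29.2×7.92 + 7.18×2.02)/(29.2+7.18) = 245.8/36.38 = 6.756 mg/L.
Mixed L₀ = (29.2×2.73 + 7.18×85.0)/(36.38) = 690.0/36.38 = 18.97 mg/L.
Initial deficit D₀ = C_s − DO₀ = 8.35 − 6.756 = 1.594 mg/L.
t_c = (1/0.1190) ln[(0.300/0.181)(1 − 1.594×0.1190/(0.181×18.97))] = 8.403 × ln(1.566) = 3.768 d.
D_c = (0.181/0.300) × 18.97 × e^(−0.181×3.768) = 0.6033 × 18.97 × 0.5056 = 5.785 mg/L.
Minimum DO = 8.35 − 5.785 = 2.565 mg/L.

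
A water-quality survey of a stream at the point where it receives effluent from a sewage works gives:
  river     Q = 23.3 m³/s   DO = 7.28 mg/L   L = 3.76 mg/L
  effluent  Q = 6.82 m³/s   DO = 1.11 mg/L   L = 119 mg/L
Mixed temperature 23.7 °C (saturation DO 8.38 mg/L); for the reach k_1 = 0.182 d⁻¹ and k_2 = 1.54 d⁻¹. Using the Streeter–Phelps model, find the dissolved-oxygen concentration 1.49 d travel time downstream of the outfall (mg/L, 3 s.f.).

Mixed DO = (23.3×7.28 + 6.82×1.11)/(23.3+6.82) = 177.2/30.12 = 5.883 mg/L.
Mixed L₀ = (23.3×3.76 + 6.82×119)/(30.12) = 899.2/30.12 = 29.85 mg/L.
Initial deficit D₀ = C_s − DO₀ = 8.38 − 5.883 = 2.497 mg/L.
D(1.49) = [0.182×29.85/(1.54−0.182)](e^(−0.182×1.49) − e^(−1.54×1.49)) + 2.497 e^(−1.54×1.49)
= 4.001 × (0.7625 − 0.1008) + 2.497 × 0.1008 = 2.899 mg/L.
DO = 8.38 − 2.899 = 5.481 mg/L.

DO ≈ 5.48 mg/L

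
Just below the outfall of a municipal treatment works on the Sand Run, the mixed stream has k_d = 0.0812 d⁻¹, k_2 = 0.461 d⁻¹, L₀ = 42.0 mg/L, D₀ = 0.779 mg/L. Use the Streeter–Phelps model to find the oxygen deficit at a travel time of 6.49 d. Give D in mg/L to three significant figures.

D ≈ 4.89 mg/L

k_d L₀/(k_2−k_d) = 0.0812×42.0/(0.461−0.0812) = 3.410/0.3798 = 8.979 mg/L.
e^(−k_d t) = e^(−0.0812×6.490) = 0.5904; e^(−k_2 t) = e^(−0.461×6.490) = 0.05019.
D = 8.979 × (0.5904 − 0.05019) + 0.779 × 0.05019 = 4.851 + 0.03910 = 4.890 mg/L.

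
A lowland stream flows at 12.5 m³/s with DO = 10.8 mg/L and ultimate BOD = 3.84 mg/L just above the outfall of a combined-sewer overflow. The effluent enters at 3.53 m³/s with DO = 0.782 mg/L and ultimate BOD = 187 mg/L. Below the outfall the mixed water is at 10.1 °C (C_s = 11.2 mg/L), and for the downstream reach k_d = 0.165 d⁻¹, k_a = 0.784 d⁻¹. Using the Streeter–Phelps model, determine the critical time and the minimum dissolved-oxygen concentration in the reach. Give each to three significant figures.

t_c ≈ 2.11 d; minimum DO ≈ 4.64 mg/L

Mixed DO = (12.5×10.8 + 3.53×0.782)/(12.5+3.53) = 137.8/16.03 = 8.594 mg/L.
Mixed L₀ = (12.5×3.84 + 3.53×187)/(16.03) = 708.1/16.03 = 44.17 mg/L.
Initial deficit D₀ = C_s − DO₀ = 11.2 − 8.594 = 2.606 mg/L.
t_c = (1/0.6190) ln[(0.784/0.165)(1 − 2.606×0.6190/(0.165×44.17))] = 1.616 × ln(3.700) = 2.114 d.
D_c = (0.165/0.784) × 44.17 × e^(−0.165×2.114) = 0.2105 × 44.17 × 0.7056 = 6.560 mg/L.
Minimum DO = 11.2 − 6.560 = 4.640 mg/L.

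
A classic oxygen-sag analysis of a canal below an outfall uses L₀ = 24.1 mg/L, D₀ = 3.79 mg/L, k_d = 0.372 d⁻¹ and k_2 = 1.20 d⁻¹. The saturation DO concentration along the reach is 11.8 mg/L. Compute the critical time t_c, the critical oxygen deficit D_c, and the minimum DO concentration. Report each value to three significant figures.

t_c ≈ 0.894 d; D_c ≈ 5.36 mg/L; min DO ≈ 6.44 mg/L

At the critical point dD/dt = 0, so k_d L₀ e^(−k_d t) = k_2 D. Substituting D(t) from the Streeter–Phelps equation and solving for t gives
t_c = ln[(k_2/k_d)(1 − D₀(k_2−k_d)/(k_d L₀))] / (k_2−k_d).
Here k_2−k_d = 0.8280 d⁻¹ and 1 − D₀(k_2−k_d)/(k_d L₀) = 1 − 3.79×0.8280/(0.372×24.1) = 0.6500, so
t_c = ln(3.226 × 0.6500) / 0.8280 = 0.7403 / 0.8280 = 0.8941 d.
L(t_c) = L₀ e^(−k_d t_c) = 24.1 × 0.7170 = 17.28 mg/L, and at the critical point k_2 D_c = k_d L, so D_c = (0.372/1.20) × 17.28 = 5.357 mg/L.
Minimum DO = C_s − D_c = 11.8 − 5.357 = 6.443 mg/L.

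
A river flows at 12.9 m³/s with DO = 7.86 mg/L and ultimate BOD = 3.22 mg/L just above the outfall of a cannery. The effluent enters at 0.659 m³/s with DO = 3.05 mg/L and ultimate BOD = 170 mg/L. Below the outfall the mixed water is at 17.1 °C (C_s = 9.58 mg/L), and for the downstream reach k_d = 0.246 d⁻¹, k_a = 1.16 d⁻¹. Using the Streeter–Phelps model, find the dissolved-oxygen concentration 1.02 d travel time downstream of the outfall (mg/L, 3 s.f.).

DO ≈ 7.54 mg/L

Mixed DO = (12.9×7.86 + 0.659×3.05)/(12.9+0.659) = 103.4/13.56 = 7.626 mg/L.
Mixed L₀ = (12.9×3.22 + 0.659×170)/(13.56) = 153.6/13.56 = 11.33 mg/L.
Initial deficit D₀ = C_s − DO₀ = 9.58 − 7.626 = 1.954 mg/L.
D(1.02) = [0.246×11.33/(1.16−0.246)](e^(−0.246×1.02) − e^(−1.16×1.02)) + 1.954 e^(−1.16×1.02)
= 3.048 × (0.7781 − 0.3063) + 1.954 × 0.3063 = 2.037 mg/L.
DO = 9.58 − 2.037 = 7.543 mg/L.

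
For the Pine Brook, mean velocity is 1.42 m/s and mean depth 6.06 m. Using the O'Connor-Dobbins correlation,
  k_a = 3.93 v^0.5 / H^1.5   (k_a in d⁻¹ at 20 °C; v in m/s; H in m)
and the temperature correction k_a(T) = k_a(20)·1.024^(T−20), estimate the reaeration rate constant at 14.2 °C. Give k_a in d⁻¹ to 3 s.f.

k_a ≈ 0.274 d⁻¹

k_a(20) = 3.93 × 1.42^0.5 / 6.06^1.5 = 3.93 × 1.192 / 14.92 = 0.3139 d⁻¹.
k_a(14.2) = 0.3139 × 1.024^(14.2−20) = 0.3139 × 0.8715 = 0.2736 d⁻¹.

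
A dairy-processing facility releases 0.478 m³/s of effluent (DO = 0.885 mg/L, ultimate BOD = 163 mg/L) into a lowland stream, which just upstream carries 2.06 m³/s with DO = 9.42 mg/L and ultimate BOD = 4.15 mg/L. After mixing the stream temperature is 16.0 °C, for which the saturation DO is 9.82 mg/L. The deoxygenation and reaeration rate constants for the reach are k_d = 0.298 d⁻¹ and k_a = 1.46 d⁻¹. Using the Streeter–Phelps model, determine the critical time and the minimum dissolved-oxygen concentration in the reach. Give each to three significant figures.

Mixed DO = (2.06×9.42 + 0.478×0.885)/(2.06+0.478) = 19.83/2.538 = 7.813 mg/L.
Mixed L₀ = (2.06×4.15 + 0.478×163)/(2.538) = 86.46/2.538 = 34.07 mg/L.
Initial deficit D₀ = C_s − DO₀ = 9.82 − 7.813 = 2.007 mg/L.
t_c = (1/1.162) ln[(1.46/0.298)(1 − 2.007×1.162/(0.298×34.07))] = 0.8606 × ln(3.774) = 1.143 d.
D_c = (0.298/1.46) × 34.07 × e^(−0.298×1.143) = 0.2041 × 34.07 × 0.7114 = 4.946 mg/L.
Minimum DO = 9.82 − 4.946 = 4.874 mg/L.

t_c ≈ 1.14 d; minimum DO ≈ 4.87 mg/L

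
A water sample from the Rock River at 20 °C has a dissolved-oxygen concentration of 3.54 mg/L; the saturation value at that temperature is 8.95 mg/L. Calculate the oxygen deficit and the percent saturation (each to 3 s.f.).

D ≈ 5.41 mg/L; 39.6 % saturation

D = C_s − C = 8.95 − 3.54 = 5.41 mg/L.
% saturation = 3.54/8.95 × 100 = 39.6 %.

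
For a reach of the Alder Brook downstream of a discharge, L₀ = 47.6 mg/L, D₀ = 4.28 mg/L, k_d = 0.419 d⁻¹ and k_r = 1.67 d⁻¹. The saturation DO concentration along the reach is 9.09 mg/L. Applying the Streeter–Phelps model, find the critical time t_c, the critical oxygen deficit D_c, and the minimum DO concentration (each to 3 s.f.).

With k_r/k_d = 3.986 and 1 − D₀(k_r−k_d)/(k_d L₀) = 0.7315,
t_c = ln(3.986 × 0.7315) / (1.67 − 0.419) = ln(2.916) / 1.251 = 1.070/1.251 = 0.8554 d.
D_c = (k_d/k_r) L₀ e^(−k_d t_c) = (0.419/1.67) × 47.6 × e^(−0.419×0.8554) = 0.2509 × 47.6 × 0.6988 = 8.345 mg/L.
Minimum DO = C_s − D_c = 9.09 − 8.345 = 0.7446 mg/L.

t_c ≈ 0.855 d; D_c ≈ 8.35 mg/L; min DO ≈ 0.745 mg/L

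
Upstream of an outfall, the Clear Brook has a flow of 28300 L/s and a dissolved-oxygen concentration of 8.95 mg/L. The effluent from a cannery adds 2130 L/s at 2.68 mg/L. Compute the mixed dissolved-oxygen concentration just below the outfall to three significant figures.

Flow-weighted mixing: C = (Q_r C_r + Q_w C_w)/(Q_r + Q_w)
= (28300×8.95 + 2130×2.68)/(28300 + 2130) = 259000/30430 = 8.511 mg/L.

8.51 mg/L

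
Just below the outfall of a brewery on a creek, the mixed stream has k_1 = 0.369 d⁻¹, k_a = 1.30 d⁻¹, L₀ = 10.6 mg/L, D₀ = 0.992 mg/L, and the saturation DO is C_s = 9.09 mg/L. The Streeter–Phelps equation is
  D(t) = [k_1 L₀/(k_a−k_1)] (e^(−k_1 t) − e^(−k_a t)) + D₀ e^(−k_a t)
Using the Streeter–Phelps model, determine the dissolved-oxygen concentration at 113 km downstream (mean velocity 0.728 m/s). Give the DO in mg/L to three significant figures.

DO ≈ 7.24 mg/L

Travel time t = x/v = 113 km / (0.728 m/s) = 113000 m / 0.728 m/s = 155200 s = 1.797 d.
k_1 L₀/(k_a−k_1) = 0.369×10.6/(1.30−0.369) = 3.911/0.9310 = 4.201 mg/L.
e^(−k_1 t) = e^(−0.369×1.797) = 0.5153; e^(−k_a t) = e^(−1.30×1.797) = 0.09676.
D = 4.201 × (0.5153 − 0.09676) + 0.992 × 0.09676 = 1.759 + 0.09599 = 1.855 mg/L.
DO = C_s − D = 9.09 − 1.855 = 7.235 mg/L.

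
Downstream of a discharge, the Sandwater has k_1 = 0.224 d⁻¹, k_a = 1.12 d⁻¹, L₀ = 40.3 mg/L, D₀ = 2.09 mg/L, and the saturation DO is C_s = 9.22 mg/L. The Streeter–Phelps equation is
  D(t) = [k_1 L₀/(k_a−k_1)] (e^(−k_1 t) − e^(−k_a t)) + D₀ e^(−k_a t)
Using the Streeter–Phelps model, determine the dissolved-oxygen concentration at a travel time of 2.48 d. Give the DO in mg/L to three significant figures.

DO ≈ 3.94 mg/L

k_1 L₀/(k_a−k_1) = 0.224×40.3/(1.12−0.224) = 9.027/0.8960 = 10.07 mg/L.
e^(−k_1 t) = e^(−0.224×2.480) = 0.5738; e^(−k_a t) = e^(−1.12×2.480) = 0.06219.
D = 10.07 × (0.5738 − 0.06219) + 2.09 × 0.06219 = 5.154 + 0.1300 = 5.284 mg/L.
DO = C_s − D = 9.22 − 5.284 = 3.936 mg/L.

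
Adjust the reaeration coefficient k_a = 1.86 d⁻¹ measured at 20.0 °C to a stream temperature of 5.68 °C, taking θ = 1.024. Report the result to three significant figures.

k_a(T₂) = k_a(T₁) · θ^(T₂−T₁) = 1.86 × 1.024^(5.68−20.0)
= 1.86 × 1.024^-14.3 = 1.86 × 0.7120 = 1.324 d⁻¹.

k_a ≈ 1.32 d⁻¹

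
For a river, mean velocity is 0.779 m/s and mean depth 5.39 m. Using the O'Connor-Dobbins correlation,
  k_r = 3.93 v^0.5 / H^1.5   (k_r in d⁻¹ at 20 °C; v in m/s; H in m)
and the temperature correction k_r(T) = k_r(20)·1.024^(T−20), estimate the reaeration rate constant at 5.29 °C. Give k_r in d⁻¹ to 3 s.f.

k_r(20) = 3.93 × 0.779^0.5 / 5.39^1.5 = 3.93 × 0.8826 / 12.51 = 0.2772 d⁻¹.
k_r(5.29) = 0.2772 × 1.024^(5.29−20) = 0.2772 × 0.7055 = 0.1956 d⁻¹.

k_r ≈ 0.196 d⁻¹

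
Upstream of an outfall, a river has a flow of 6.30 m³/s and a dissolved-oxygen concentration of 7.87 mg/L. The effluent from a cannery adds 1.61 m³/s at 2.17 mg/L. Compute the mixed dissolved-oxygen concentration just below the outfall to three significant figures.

6.71 mg/L

Flow-weighted mixing: C = (Q_r C_r + Q_w C_w)/(Q_r + Q_w)
= (6.30×7.87 + 1.61×2.17)/(6.30 + 1.61) = 53.07/7.910 = 6.710 mg/L.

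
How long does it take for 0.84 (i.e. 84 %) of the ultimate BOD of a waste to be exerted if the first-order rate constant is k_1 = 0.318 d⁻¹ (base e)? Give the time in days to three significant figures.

y/L₀ = 1 − e^(−k_1 t) = 0.84 ⇒ e^(−k_1 t) = 0.160
t = −ln(0.160) / 0.318 = 1.833 / 0.318 = 5.763 d.

t ≈ 5.76 d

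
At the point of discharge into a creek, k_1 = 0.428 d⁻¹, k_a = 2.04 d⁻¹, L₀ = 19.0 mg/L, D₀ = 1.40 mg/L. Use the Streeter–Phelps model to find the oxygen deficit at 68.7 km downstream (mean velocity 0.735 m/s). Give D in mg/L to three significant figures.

Travel time t = x/v = 68.7 km / (0.735 m/s) = 68700 m / 0.735 m/s = 93470 s = 1.082 d.
k_1 L₀/(k_a−k_1) = 0.428×19.0/(2.04−0.428) = 8.132/1.612 = 5.045 mg/L.
e^(−k_1 t) = e^(−0.428×1.082) = 0.6294; e^(−k_a t) = e^(−2.04×1.082) = 0.1100.
D = 5.045 × (0.6294 − 0.1100) + 1.40 × 0.1100 = 2.620 + 0.1541 = 2.774 mg/L.

D ≈ 2.77 mg/L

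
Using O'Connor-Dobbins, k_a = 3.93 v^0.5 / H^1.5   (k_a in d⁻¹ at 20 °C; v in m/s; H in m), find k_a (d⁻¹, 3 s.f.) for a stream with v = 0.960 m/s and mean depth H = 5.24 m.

k_a = 3.93 × 0.960^0.5 / 5.24^1.5 = 3.93 × 0.9798 / 11.99 = 0.3210 d⁻¹.

k_a ≈ 0.321 d⁻¹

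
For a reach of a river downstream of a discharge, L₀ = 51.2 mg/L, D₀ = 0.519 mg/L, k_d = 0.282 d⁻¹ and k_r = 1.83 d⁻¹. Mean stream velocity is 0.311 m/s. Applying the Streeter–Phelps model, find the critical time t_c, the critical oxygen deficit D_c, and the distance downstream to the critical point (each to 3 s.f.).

t_c = [1/(k_r−k_d)] ln[(k_r/k_d)(1 − D₀(k_r−k_d)/(k_d L₀))]
= [1/(1.83−0.282)] ln[(1.83/0.282)(1 − 0.519×1.548/(0.282×51.2))]
= (1/1.548) ln[6.489 × 0.9444] = 0.6460 × ln(6.128) = 0.6460 × 1.813 = 1.171 d.
L(t_c) = L₀ e^(−k_d t_c) = 51.2 × 0.7187 = 36.80 mg/L, and at the critical point k_r D_c = k_d L, so D_c = (0.282/1.83) × 36.80 = 5.671 mg/L.
x_c = v t_c = 0.311 m/s × 1.171 d × 86400 s/d = 31470 m ≈ 31.5 km.

t_c ≈ 1.17 d; D_c ≈ 5.67 mg/L; x_c ≈ 31.5 km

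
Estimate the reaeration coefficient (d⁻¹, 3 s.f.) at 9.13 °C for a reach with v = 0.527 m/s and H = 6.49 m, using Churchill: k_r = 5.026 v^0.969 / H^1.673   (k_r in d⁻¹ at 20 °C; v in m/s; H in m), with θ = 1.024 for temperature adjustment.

k_r ≈ 0.0914 d⁻¹

k_r(20) = 5.026 × 0.527^0.969 / 6.49^1.673 = 5.026 × 0.5376 / 22.85 = 0.1182 d⁻¹.
k_r(9.13) = 0.1182 × 1.024^(9.13−20) = 0.1182 × 0.7728 = 0.09137 d⁻¹.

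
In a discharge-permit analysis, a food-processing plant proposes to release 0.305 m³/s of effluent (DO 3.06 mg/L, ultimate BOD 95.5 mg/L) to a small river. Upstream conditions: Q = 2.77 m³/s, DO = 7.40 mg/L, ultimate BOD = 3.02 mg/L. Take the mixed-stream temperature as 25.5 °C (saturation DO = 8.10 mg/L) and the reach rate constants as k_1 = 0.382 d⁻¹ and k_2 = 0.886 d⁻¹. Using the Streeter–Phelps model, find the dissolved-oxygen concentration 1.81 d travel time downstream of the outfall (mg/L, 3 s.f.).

DO ≈ 5.10 mg/L

Mixed DO = (2.77×7.40 + 0.305×3.06)/(2.77+0.305) = 21.43/3.075 = 6.970 mg/L.
Mixed L₀ = (2.77×3.02 + 0.305×95.5)/(3.075) = 37.49/3.075 = 12.19 mg/L.
Initial deficit D₀ = C_s − DO₀ = 8.10 − 6.970 = 1.130 mg/L.
D(1.81) = [0.382×12.19/(0.886−0.382)](e^(−0.382×1.81) − e^(−0.886×1.81)) + 1.130 e^(−0.886×1.81)
= 9.241 × (0.5009 − 0.2012) + 1.130 × 0.2012 = 2.997 mg/L.
DO = 8.10 − 2.997 = 5.103 mg/L.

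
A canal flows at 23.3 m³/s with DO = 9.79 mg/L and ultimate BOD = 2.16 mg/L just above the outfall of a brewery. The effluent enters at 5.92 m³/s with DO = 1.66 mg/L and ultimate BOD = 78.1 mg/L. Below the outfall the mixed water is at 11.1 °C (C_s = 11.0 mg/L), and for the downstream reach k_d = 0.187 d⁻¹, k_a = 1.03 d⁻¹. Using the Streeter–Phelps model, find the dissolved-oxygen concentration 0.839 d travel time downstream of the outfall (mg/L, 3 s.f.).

Mixed DO = (23.3×9.79 + 5.92×1.66)/(23.3+5.92) = 237.9/29.22 = 8.143 mg/L.
Mixed L₀ = (23.3×2.16 + 5.92×78.1)/(29.22) = 512.7/29.22 = 17.55 mg/L.
Initial deficit D₀ = C_s − DO₀ = 11.0 − 8.143 = 2.857 mg/L.
D(0.839) = [0.187×17.55/(1.03−0.187)](e^(−0.187×0.839) − e^(−1.03×0.839)) + 2.857 e^(−1.03×0.839)
= 3.892 × (0.8548 − 0.4214) + 2.857 × 0.4214 = 2.891 mg/L.
DO = 11.0 − 2.891 = 8.109 mg/L.

DO ≈ 8.11 mg/L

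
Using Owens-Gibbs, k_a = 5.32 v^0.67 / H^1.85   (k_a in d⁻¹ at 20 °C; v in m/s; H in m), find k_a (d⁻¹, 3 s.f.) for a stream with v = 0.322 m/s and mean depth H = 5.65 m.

k_a = 5.32 × 0.322^0.67 / 5.65^1.85 = 5.32 × 0.4680 / 24.62 = 0.1011 d⁻¹.

k_a ≈ 0.101 d⁻¹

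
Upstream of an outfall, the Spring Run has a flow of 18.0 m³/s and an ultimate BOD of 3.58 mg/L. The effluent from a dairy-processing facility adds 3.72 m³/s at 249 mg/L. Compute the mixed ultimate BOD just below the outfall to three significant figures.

45.6 mg/L

Flow-weighted mixing: C = (Q_r C_r + Q_w C_w)/(Q_r + Q_w)
= (18.0×3.58 + 3.72×249)/(18.0 + 3.72) = 990.7/21.72 = 45.61 mg/L.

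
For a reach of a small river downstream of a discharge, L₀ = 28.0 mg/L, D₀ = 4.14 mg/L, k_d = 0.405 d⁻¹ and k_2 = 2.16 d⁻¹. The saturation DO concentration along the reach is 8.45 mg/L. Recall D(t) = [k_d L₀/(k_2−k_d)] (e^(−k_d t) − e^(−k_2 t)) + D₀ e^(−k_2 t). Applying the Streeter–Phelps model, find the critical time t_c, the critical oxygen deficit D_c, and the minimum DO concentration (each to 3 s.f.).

t_c ≈ 0.371 d; D_c ≈ 4.52 mg/L; min DO ≈ 3.93 mg/L

With k_2/k_d = 5.333 and 1 − D₀(k_2−k_d)/(k_d L₀) = 0.3593,
t_c = ln(5.333 × 0.3593) / (2.16 − 0.405) = ln(1.916) / 1.755 = 0.6503/1.755 = 0.3706 d.
D_c = (k_d/k_2) L₀ e^(−k_d t_c) = (0.405/2.16) × 28.0 × e^(−0.405×0.3706) = 0.1875 × 28.0 × 0.8606 = 4.518 mg/L.
Minimum DO = C_s − D_c = 8.45 − 4.518 = 3.932 mg/L.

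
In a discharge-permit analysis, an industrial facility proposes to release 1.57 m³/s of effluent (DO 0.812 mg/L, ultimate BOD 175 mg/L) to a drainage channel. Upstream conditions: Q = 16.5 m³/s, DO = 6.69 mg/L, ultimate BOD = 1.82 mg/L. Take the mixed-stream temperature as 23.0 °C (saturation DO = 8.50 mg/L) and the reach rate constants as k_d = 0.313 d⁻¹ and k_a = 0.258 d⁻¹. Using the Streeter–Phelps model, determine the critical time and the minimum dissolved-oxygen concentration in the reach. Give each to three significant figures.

Mixed DO = (16.5×6.69 + 1.57×0.812)/(16.5+1.57) = 111.7/18.07 = 6.179 mg/L.
Mixed L₀ = (16.5×1.82 + 1.57×175)/(18.07) = 304.8/18.07 = 16.87 mg/L.
Initial deficit D₀ = C_s − DO₀ = 8.50 − 6.179 = 2.321 mg/L.
t_c = (1/-0.05500) ln[(0.258/0.313)(1 − 2.321×-0.05500/(0.313×16.87))] = -18.18 × ln(0.8442) = 3.079 d.
D_c = (0.313/0.258) × 16.87 × e^(−0.313×3.079) = 1.213 × 16.87 × 0.3814 = 7.805 mg/L.
Minimum DO = 8.50 − 7.805 = 0.6947 mg/L.

t_c ≈ 3.08 d; minimum DO ≈ 0.695 mg/L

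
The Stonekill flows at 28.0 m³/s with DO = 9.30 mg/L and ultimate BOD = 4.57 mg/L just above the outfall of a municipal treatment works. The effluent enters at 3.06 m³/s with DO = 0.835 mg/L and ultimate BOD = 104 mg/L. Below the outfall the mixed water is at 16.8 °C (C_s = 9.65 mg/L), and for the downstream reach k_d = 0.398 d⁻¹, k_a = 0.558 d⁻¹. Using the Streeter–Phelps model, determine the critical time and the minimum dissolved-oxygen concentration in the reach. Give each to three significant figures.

Mixed DO = (28.0×9.30 + 3.06×0.835)/(28.0+3.06) = 263.0/31.06 = 8.466 mg/L.
Mixed L₀ = (28.0×4.57 + 3.06×104)/(31.06) = 446.2/31.06 = 14.37 mg/L.
Initial deficit D₀ = C_s − DO₀ = 9.65 − 8.466 = 1.184 mg/L.
t_c = (1/0.1600) ln[(0.558/0.398)(1 − 1.184×0.1600/(0.398×14.37))] = 6.250 × ln(1.356) = 1.901 d.
D_c = (0.398/0.558) × 14.37 × e^(−0.398×1.901) = 0.7133 × 14.37 × 0.4692 = 4.808 mg/L.
Minimum DO = 9.65 − 4.808 = 4.842 mg/L.

t_c ≈ 1.90 d; minimum DO ≈ 4.84 mg/L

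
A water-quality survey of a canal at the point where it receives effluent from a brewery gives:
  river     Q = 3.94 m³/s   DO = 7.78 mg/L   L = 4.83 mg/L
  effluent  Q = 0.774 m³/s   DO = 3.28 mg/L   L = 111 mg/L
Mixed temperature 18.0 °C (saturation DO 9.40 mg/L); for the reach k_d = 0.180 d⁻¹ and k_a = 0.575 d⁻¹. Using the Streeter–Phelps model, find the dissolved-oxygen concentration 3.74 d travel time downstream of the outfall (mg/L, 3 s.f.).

Mixed DO = (3.94×7.78 + 0.774×3.28)/(3.94+0.774) = 33.19/4.714 = 7.041 mg/L.
Mixed L₀ = (3.94×4.83 + 0.774×111)/(4.714) = 104.9/4.714 = 22.26 mg/L.
Initial deficit D₀ = C_s − DO₀ = 9.40 − 7.041 = 2.359 mg/L.
D(3.74) = [0.180×22.26/(0.575−0.180)](e^(−0.180×3.74) − e^(−0.575×3.74)) + 2.359 e^(−0.575×3.74)
= 10.14 × (0.5101 − 0.1164) + 2.359 × 0.1164 = 4.268 mg/L.
DO = 9.40 − 4.268 = 5.132 mg/L.

DO ≈ 5.13 mg/L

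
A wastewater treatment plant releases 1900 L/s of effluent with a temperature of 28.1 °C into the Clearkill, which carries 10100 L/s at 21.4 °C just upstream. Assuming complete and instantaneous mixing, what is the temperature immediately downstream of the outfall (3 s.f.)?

22.5 °C

Flow-weighted mixing: C = (Q_r C_r + Q_w C_w)/(Q_r + Q_w)
= (10100×21.4 + 1900×28.1)/(10100 + 1900) = 269500/12000 = 22.46 °C.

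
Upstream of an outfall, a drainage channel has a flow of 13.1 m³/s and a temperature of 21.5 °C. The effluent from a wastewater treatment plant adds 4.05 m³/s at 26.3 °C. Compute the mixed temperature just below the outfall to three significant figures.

22.6 °C

Flow-weighted mixing: C = (Q_r C_r + Q_w C_w)/(Q_r + Q_w)
= (13.1×21.5 + 4.05×26.3)/(13.1 + 4.05) = 388.2/17.15 = 22.63 °C.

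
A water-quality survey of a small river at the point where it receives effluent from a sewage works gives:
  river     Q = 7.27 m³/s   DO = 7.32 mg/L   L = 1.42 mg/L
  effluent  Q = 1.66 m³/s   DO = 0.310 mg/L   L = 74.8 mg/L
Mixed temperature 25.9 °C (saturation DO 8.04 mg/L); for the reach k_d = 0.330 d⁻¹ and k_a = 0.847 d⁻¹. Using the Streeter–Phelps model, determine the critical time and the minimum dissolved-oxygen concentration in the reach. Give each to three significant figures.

Mixed DO = (7.27×7.32 + 1.66×0.310)/(7.27+1.66) = 53.73/8.930 = 6.017 mg/L.
Mixed L₀ = (7.27×1.42 + 1.66×74.8)/(8.930) = 134.5/8.930 = 15.06 mg/L.
Initial deficit D₀ = C_s − DO₀ = 8.04 − 6.017 = 2.023 mg/L.
t_c = (1/0.5170) ln[(0.847/0.330)(1 − 2.023×0.5170/(0.330×15.06))] = 1.934 × ln(2.027) = 1.366 d.
D_c = (0.330/0.847) × 15.06 × e^(−0.330×1.366) = 0.3896 × 15.06 × 0.6371 = 3.738 mg/L.
Minimum DO = 8.04 − 3.738 = 4.302 mg/L.

t_c ≈ 1.37 d; minimum DO ≈ 4.30 mg/L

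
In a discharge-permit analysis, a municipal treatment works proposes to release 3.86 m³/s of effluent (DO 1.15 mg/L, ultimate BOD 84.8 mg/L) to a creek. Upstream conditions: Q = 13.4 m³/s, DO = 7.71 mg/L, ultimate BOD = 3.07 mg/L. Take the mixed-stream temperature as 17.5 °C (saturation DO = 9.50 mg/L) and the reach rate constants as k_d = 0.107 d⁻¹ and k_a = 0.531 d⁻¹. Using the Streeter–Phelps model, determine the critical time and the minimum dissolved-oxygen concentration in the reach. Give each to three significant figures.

t_c ≈ 1.59 d; minimum DO ≈ 5.87 mg/L

Mixed DO = (13.4×7.71 + 3.86×1.15)/(13.4+3.86) = 107.8/17.26 = 6.243 mg/L.
Mixed L₀ = (13.4×3.07 + 3.86×84.8)/(17.26) = 368.5/17.26 = 21.35 mg/L.
Initial deficit D₀ = C_s − DO₀ = 9.50 − 6.243 = 3.257 mg/L.
t_c = (1/0.4240) ln[(0.531/0.107)(1 − 3.257×0.4240/(0.107×21.35))] = 2.358 × ln(1.962) = 1.590 d.
D_c = (0.107/0.531) × 21.35 × e^(−0.107×1.590) = 0.2015 × 21.35 × 0.8436 = 3.629 mg/L.
Minimum DO = 9.50 − 3.629 = 5.871 mg/L.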